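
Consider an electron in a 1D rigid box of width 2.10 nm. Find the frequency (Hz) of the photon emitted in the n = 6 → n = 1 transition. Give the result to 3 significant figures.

f = 7.22×10^14 Hz

E_1 = h²/(8m_eL²) = 1.366×10^-20 J and ΔE = (6² − 1²)E_1 = 4.781×10^-19 J.
f = ΔE/h = 4.781×10^-19/6.626×10^-34 = 7.22×10^14 Hz.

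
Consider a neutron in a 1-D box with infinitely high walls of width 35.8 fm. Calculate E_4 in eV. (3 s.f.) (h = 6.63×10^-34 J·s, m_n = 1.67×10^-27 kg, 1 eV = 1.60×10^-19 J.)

E_4 = 2.57×10^6 eV

For an infinite well E_n = n²h²/(8m_nL²), so E_1 = h²/(8m_nL²) = (6.63×10^-34)²/(8·1.67×10^-27·(3.58×10^-14 m)²) = 2.567×10^-14 J.
Then E_4 = 4²·E_1 = 16·2.567×10^-14 J = 4.107×10^-13 J.
Converting, E_4 = 4.107×10^-13 J / (1.60×10^-19 J/eV) = 2.57×10^6 eV.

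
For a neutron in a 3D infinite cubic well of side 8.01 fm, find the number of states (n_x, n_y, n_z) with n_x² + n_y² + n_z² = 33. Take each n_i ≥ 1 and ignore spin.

The level has n_x² + n_y² + n_z² = 33. The ordered positive-integer solutions are (1, 4, 4), (2, 2, 5), (2, 5, 2), (4, 1, 4), (4, 4, 1), (5, 2, 2).
That gives 6 states.

degeneracy = 6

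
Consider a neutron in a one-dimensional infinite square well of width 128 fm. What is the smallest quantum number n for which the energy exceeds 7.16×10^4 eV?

n = 3

E_1 = h²/(8m_nL²) = 2.000×10^-15 J = 1.248×10^4 eV.
Need n² > 7.16×10^4/1.248×10^4 = 5.737, i.e. n > 2.395.
The smallest integer satisfying this is n = 3.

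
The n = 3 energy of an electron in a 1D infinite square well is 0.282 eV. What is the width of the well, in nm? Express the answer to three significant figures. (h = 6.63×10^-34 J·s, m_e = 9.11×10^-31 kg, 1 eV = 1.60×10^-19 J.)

From E_n = n²h²/(8m_eL²), L = n·h/√(8m_eE_n).
E_3 = 0.282 eV = 4.512×10^-20 J, so L = 3·6.63×10^-34/√(8·9.11×10^-31·4.512×10^-20) = 3.47×10^-9 m = 3.47 nm.

L = 3.47 nm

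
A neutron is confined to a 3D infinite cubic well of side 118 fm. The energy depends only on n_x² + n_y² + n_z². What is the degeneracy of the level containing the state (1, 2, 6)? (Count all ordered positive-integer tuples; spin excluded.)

degeneracy = 9

The level has n_x² + n_y² + n_z² = 41. The ordered positive-integer solutions are (1, 2, 6), (1, 6, 2), (2, 1, 6), (2, 6, 1), (3, 4, 4), (4, 3, 4), (4, 4, 3), (6, 1, 2), (6, 2, 1).
That gives 9 states.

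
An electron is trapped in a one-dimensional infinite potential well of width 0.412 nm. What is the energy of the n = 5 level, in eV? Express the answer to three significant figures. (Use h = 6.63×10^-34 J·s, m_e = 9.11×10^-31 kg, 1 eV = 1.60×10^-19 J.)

For an infinite well E_n = n²h²/(8m_eL²), so E_1 = h²/(8m_eL²) = (6.63×10^-34)²/(8·9.11×10^-31·(4.12×10^-10 m)²) = 3.553×10^-19 J.
Then E_5 = 5²·E_1 = 25·3.553×10^-19 J = 8.883×10^-18 J.
Converting, E_5 = 8.883×10^-18 J / (1.60×10^-19 J/eV) = 55.5 eV.

E_5 = 55.5 eV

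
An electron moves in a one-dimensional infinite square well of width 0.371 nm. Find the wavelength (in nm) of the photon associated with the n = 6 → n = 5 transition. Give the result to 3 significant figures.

λ = 41.3 nm

E_1 = h²/(8m_eL²) = 4.377×10^-19 J, so ΔE = (6² − 5²)E_1 = 4.815×10^-18 J.
λ = hc/ΔE = (6.626×10^-34·2.998×10^8)/4.815×10^-18 = 4.13×10^-8 m = 41.3 nm.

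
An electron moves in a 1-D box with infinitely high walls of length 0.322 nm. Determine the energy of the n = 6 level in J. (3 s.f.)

E_6 = 2.09×10^-17 J

For an infinite well E_n = n²h²/(8m_eL²), so E_1 = h²/(8m_eL²) = (6.626×10^-34)²/(8·9.109×10^-31·(3.22×10^-10 m)²) = 5.811×10^-19 J.
Then E_6 = 6²·E_1 = 36·5.811×10^-19 J = 2.09×10^-17 J.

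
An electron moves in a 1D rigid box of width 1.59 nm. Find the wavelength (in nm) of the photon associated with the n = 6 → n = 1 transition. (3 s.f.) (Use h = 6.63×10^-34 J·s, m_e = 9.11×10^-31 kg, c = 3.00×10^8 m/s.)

E_1 = h²/(8m_eL²) = 2.386×10^-20 J, so ΔE = (6² − 1²)E_1 = 8.351×10^-19 J.
λ = hc/ΔE = (6.63×10^-34·3.00×10^8)/8.351×10^-19 = 2.38×10^-7 m = 238 nm.

λ = 238 nm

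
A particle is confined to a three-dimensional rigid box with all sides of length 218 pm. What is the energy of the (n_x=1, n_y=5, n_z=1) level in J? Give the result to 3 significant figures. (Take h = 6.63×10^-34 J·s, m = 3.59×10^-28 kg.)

E = 8.70×10^-20 J

For a 3D rectangular well E = (h²/8m)·Σ n_i²/L_i² = (6.63×10^-34)²/(8·3.59×10^-28) · [1²/(218 pm)² + 5²/(218 pm)² + 1²/(218 pm)²].
Evaluating gives E = 8.70×10^-20 J.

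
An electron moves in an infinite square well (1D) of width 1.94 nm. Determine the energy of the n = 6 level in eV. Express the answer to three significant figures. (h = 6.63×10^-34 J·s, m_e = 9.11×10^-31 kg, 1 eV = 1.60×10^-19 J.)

For an infinite well E_n = n²h²/(8m_eL²), so E_1 = h²/(8m_eL²) = (6.63×10^-34)²/(8·9.11×10^-31·(1.94×10^-9 m)²) = 1.603×10^-20 J.
Then E_6 = 6²·E_1 = 36·1.603×10^-20 J = 5.771×10^-19 J.
Converting, E_6 = 5.771×10^-19 J / (1.60×10^-19 J/eV) = 3.61 eV.

E_6 = 3.61 eV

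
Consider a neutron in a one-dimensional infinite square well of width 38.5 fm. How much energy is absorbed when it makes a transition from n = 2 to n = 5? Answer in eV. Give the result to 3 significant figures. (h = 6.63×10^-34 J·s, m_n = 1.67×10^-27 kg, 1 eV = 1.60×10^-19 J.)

E_1 = h²/(8m_nL²) = 2.220×10^-14 J.
|ΔE| = |2² − 5²|·E_1 = 21·2.220×10^-14 J = 4.662×10^-13 J = 2.91×10^6 eV.

|ΔE| = 2.91×10^6 eV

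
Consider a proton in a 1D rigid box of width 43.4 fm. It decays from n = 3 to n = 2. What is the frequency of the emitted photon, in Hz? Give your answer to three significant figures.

E_1 = h²/(8m_pL²) = 1.742×10^-14 J and ΔE = (3² − 2²)E_1 = 8.710×10^-14 J.
f = ΔE/h = 8.710×10^-14/6.626×10^-34 = 1.31×10^20 Hz.

f = 1.31×10^20 Hz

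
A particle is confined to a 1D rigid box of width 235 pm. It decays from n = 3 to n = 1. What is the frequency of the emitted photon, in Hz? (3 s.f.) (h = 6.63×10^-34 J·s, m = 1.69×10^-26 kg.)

E_1 = h²/(8mL²) = 5.887×10^-23 J and ΔE = (3² − 1²)E_1 = 4.710×10^-22 J.
f = ΔE/h = 4.710×10^-22/6.63×10^-34 = 7.10×10^11 Hz.

f = 7.10×10^11 Hz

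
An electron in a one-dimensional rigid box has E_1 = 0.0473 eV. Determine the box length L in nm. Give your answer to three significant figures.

L = 2.82 nm

From E_n = n²h²/(8m_eL²), L = n·h/√(8m_eE_n).
E_1 = 0.0473 eV = 7.577×10^-21 J, so L = 1·6.626×10^-34/√(8·9.109×10^-31·7.577×10^-21) = 2.82×10^-9 m = 2.82 nm.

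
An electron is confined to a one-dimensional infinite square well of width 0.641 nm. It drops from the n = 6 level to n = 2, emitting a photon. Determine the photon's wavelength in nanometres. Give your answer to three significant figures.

λ = 42.3 nm

E_1 = h²/(8m_eL²) = 1.466×10^-19 J, so ΔE = (6² − 2²)E_1 = 4.691×10^-18 J.
λ = hc/ΔE = (6.626×10^-34·2.998×10^8)/4.691×10^-18 = 4.23×10^-8 m = 42.3 nm.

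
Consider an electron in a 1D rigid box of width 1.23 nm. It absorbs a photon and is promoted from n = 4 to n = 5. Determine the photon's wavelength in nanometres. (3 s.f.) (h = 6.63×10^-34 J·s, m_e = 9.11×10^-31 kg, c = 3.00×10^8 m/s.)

E_1 = h²/(8m_eL²) = 3.987×10^-20 J, so ΔE = (5² − 4²)E_1 = 3.588×10^-19 J.
λ = hc/ΔE = (6.63×10^-34·3.00×10^8)/3.588×10^-19 = 5.54×10^-7 m = 554 nm.

λ = 554 nm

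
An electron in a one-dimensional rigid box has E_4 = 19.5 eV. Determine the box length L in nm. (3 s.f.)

From E_n = n²h²/(8m_eL²), L = n·h/√(8m_eE_n).
E_4 = 19.5 eV = 3.124×10^-18 J, so L = 4·6.626×10^-34/√(8·9.109×10^-31·3.124×10^-18) = 5.55×10^-10 m = 0.555 nm.

L = 0.555 nm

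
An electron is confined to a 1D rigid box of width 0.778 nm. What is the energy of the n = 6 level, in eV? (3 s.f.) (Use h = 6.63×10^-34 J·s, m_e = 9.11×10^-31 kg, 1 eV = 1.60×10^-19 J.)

E_6 = 22.4 eV

For an infinite well E_n = n²h²/(8m_eL²), so E_1 = h²/(8m_eL²) = (6.63×10^-34)²/(8·9.11×10^-31·(7.78×10^-10 m)²) = 9.965×10^-20 J.
Then E_6 = 6²·E_1 = 36·9.965×10^-20 J = 3.587×10^-18 J.
Converting, E_6 = 3.587×10^-18 J / (1.60×10^-19 J/eV) = 22.4 eV.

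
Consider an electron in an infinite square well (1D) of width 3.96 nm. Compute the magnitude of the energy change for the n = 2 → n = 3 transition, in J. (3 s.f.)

|ΔE| = 1.92×10^-20 J

E_1 = h²/(8m_eL²) = 3.842×10^-21 J.
|ΔE| = |2² − 3²|·E_1 = 5·3.842×10^-21 J = 1.92×10^-20 J.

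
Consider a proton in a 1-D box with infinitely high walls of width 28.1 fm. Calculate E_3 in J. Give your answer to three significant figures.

E_3 = 3.74×10^-13 J

For an infinite well E_n = n²h²/(8m_pL²), so E_1 = h²/(8m_pL²) = (6.626×10^-34)²/(8·1.673×10^-27·(2.81×10^-14 m)²) = 4.154×10^-14 J.
Then E_3 = 3²·E_1 = 9·4.154×10^-14 J = 3.74×10^-13 J.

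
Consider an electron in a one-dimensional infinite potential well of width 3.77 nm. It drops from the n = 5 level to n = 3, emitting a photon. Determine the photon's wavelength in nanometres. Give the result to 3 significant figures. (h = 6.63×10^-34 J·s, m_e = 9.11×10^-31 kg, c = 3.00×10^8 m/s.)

E_1 = h²/(8m_eL²) = 4.244×10^-21 J, so ΔE = (5² − 3²)E_1 = 6.790×10^-20 J.
λ = hc/ΔE = (6.63×10^-34·3.00×10^8)/6.790×10^-20 = 2.93×10^-6 m = 2.93×10^3 nm.

λ = 2.93×10^3 nm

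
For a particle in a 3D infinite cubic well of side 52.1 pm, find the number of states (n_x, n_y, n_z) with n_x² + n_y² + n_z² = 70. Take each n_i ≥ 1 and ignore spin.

degeneracy = 6

The level has n_x² + n_y² + n_z² = 70. The ordered positive-integer solutions are (3, 5, 6), (3, 6, 5), (5, 3, 6), (5, 6, 3), (6, 3, 5), (6, 5, 3).
That gives 6 states.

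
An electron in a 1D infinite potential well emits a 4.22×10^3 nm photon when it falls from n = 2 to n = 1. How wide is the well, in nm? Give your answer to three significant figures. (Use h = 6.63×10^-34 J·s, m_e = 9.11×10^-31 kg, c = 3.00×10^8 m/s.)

L = 1.96 nm

The photon carries ΔE = hc/λ = 6.63×10^-34·3.00×10^8/4.22×10^-6 m = 4.713×10^-20 J.
Since ΔE = (2² − 1²)E_1, E_1 = 1.571×10^-20 J, and L = h/√(8m_eE_1) = 1.96×10^-9 m = 1.96 nm.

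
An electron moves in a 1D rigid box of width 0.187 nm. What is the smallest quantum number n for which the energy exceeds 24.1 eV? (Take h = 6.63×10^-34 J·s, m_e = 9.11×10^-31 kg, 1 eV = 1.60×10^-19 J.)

n = 2

E_1 = h²/(8m_eL²) = 1.725×10^-18 J = 10.78 eV.
Need n² > 24.1/10.78 = 2.236, i.e. n > 1.495.
The smallest integer satisfying this is n = 2.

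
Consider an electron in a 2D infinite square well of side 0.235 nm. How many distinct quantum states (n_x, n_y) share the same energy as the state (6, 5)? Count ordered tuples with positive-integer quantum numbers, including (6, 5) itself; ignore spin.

The level has n_x² + n_y² = 61. The ordered positive-integer solutions are (5, 6), (6, 5).
That gives 2 states.

degeneracy = 2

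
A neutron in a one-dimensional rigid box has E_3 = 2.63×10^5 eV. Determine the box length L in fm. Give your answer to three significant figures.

L = 83.7 fm

From E_n = n²h²/(8m_nL²), L = n·h/√(8m_nE_n).
E_3 = 2.63×10^5 eV = 4.213×10^-14 J, so L = 3·6.626×10^-34/√(8·1.675×10^-27·4.213×10^-14) = 8.37×10^-14 m = 83.7 fm.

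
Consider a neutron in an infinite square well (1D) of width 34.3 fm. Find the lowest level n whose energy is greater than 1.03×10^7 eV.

n = 8

E_1 = h²/(8m_nL²) = 2.785×10^-14 J = 1.738×10^5 eV.
Need n² > 1.03×10^7/1.738×10^5 = 59.26, i.e. n > 7.698.
The smallest integer satisfying this is n = 8.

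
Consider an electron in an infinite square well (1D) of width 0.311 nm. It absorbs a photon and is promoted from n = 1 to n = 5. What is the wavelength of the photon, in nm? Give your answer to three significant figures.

E_1 = h²/(8m_eL²) = 6.229×10^-19 J, so ΔE = (5² − 1²)E_1 = 1.495×10^-17 J.
λ = hc/ΔE = (6.626×10^-34·2.998×10^8)/1.495×10^-17 = 1.33×10^-8 m = 13.3 nm.

λ = 13.3 nm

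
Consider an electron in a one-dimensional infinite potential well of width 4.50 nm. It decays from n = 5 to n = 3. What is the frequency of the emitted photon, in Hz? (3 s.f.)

f = 7.18×10^13 Hz

E_1 = h²/(8m_eL²) = 2.975×10^-21 J and ΔE = (5² − 3²)E_1 = 4.760×10^-20 J.
f = ΔE/h = 4.760×10^-20/6.626×10^-34 = 7.18×10^13 Hz.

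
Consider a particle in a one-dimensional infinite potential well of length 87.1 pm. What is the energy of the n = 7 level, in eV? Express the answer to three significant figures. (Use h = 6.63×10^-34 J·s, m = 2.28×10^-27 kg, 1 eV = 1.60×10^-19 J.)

E_7 = 0.973 eV

For an infinite well E_n = n²h²/(8mL²), so E_1 = h²/(8mL²) = (6.63×10^-34)²/(8·2.28×10^-27·(8.71×10^-11 m)²) = 3.177×10^-21 J.
Then E_7 = 7²·E_1 = 49·3.177×10^-21 J = 1.557×10^-19 J.
Converting, E_7 = 1.557×10^-19 J / (1.60×10^-19 J/eV) = 0.973 eV.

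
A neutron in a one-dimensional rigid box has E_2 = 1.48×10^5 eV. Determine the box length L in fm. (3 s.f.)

From E_n = n²h²/(8m_nL²), L = n·h/√(8m_nE_n).
E_2 = 1.48×10^5 eV = 2.371×10^-14 J, so L = 2·6.626×10^-34/√(8·1.675×10^-27·2.371×10^-14) = 7.43×10^-14 m = 74.3 fm.

L = 74.3 fm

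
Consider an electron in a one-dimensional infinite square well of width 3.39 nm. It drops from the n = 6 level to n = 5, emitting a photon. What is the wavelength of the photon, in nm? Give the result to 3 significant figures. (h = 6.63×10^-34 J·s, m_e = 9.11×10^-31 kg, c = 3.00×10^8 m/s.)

λ = 3.45×10^3 nm

E_1 = h²/(8m_eL²) = 5.248×10^-21 J, so ΔE = (6² − 5²)E_1 = 5.773×10^-20 J.
λ = hc/ΔE = (6.63×10^-34·3.00×10^8)/5.773×10^-20 = 3.45×10^-6 m = 3.45×10^3 nm.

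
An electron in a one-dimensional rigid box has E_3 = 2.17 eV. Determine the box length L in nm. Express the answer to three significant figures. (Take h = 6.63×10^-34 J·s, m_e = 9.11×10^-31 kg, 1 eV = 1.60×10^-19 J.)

From E_n = n²h²/(8m_eL²), L = n·h/√(8m_eE_n).
E_3 = 2.17 eV = 3.472×10^-19 J, so L = 3·6.63×10^-34/√(8·9.11×10^-31·3.472×10^-19) = 1.25×10^-9 m = 1.25 nm.

L = 1.25 nm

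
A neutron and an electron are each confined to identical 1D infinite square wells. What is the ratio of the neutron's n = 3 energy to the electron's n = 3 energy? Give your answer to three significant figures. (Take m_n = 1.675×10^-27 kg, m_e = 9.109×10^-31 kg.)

E_n ∝ 1/m at fixed n and L, so the ratio is m_e/m_n = 9.109×10^-31/1.675×10^-27 = 5.44×10^-4.

5.44×10^-4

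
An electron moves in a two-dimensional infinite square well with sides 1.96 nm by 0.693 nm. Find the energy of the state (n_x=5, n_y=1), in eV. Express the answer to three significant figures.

For a 2D rectangular well E = (h²/8m_e)·Σ n_i²/L_i² = (6.626×10^-34)²/(8·9.109×10^-31) · [5²/(1.96 nm)² + 1²/(0.693 nm)²].
Evaluating gives E = 5.175×10^-19 J = 3.23 eV.

E = 3.23 eV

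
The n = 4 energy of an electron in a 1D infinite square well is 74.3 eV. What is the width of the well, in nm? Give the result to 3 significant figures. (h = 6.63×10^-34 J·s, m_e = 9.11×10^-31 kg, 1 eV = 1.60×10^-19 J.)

From E_n = n²h²/(8m_eL²), L = n·h/√(8m_eE_n).
E_4 = 74.3 eV = 1.189×10^-17 J, so L = 4·6.63×10^-34/√(8·9.11×10^-31·1.189×10^-17) = 2.85×10^-10 m = 0.285 nm.

L = 0.285 nm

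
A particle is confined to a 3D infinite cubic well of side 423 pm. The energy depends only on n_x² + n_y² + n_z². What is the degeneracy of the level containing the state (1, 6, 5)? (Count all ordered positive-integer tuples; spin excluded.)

The level has n_x² + n_y² + n_z² = 62. The ordered positive-integer solutions are (1, 5, 6), (1, 6, 5), (2, 3, 7), (2, 7, 3), (3, 2, 7), (3, 7, 2), (5, 1, 6), (5, 6, 1), (6, 1, 5), (6, 5, 1), (7, 2, 3), (7, 3, 2).
That gives 12 states.

degeneracy = 12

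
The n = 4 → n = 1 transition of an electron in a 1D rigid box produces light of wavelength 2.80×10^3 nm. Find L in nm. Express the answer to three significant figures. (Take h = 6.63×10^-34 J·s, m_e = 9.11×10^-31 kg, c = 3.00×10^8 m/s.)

L = 3.57 nm

The photon carries ΔE = hc/λ = 6.63×10^-34·3.00×10^8/2.80×10^-6 m = 7.104×10^-20 J.
Since ΔE = (4² − 1²)E_1, E_1 = 4.736×10^-21 J, and L = h/√(8m_eE_1) = 3.57×10^-9 m = 3.57 nm.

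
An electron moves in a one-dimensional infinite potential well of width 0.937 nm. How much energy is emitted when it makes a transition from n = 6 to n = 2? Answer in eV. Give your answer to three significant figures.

E_1 = h²/(8m_eL²) = 6.862×10^-20 J.
|ΔE| = |6² − 2²|·E_1 = 32·6.862×10^-20 J = 2.196×10^-18 J = 13.7 eV.

|ΔE| = 13.7 eV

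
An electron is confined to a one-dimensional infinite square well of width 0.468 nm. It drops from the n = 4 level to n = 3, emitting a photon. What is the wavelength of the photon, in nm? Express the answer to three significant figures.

E_1 = h²/(8m_eL²) = 2.751×10^-19 J, so ΔE = (4² − 3²)E_1 = 1.926×10^-18 J.
λ = hc/ΔE = (6.626×10^-34·2.998×10^8)/1.926×10^-18 = 1.03×10^-7 m = 103 nm.

λ = 103 nm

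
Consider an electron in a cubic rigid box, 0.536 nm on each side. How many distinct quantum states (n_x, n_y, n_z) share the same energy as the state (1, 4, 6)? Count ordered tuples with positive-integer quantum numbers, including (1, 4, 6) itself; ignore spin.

degeneracy = 6

The level has n_x² + n_y² + n_z² = 53. The ordered positive-integer solutions are (1, 4, 6), (1, 6, 4), (4, 1, 6), (4, 6, 1), (6, 1, 4), (6, 4, 1).
That gives 6 states.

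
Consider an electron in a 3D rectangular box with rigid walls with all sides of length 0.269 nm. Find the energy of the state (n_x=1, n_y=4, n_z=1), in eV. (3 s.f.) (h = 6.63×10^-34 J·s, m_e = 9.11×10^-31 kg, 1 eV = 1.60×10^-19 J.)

E = 93.8 eV

For a 3D rectangular well E = (h²/8m_e)·Σ n_i²/L_i² = (6.63×10^-34)²/(8·9.11×10^-31) · [1²/(0.269 nm)² + 4²/(0.269 nm)² + 1²/(0.269 nm)²].
Evaluating gives E = 1.500×10^-17 J = 93.8 eV.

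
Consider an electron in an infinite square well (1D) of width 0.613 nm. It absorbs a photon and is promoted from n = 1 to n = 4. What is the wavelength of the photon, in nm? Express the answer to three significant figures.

E_1 = h²/(8m_eL²) = 1.603×10^-19 J, so ΔE = (4² − 1²)E_1 = 2.405×10^-18 J.
λ = hc/ΔE = (6.626×10^-34·2.998×10^8)/2.405×10^-18 = 8.26×10^-8 m = 82.6 nm.

λ = 82.6 nm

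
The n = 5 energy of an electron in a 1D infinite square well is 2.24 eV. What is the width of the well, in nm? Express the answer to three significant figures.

L = 2.05 nm

From E_n = n²h²/(8m_eL²), L = n·h/√(8m_eE_n).
E_5 = 2.24 eV = 3.588×10^-19 J, so L = 5·6.626×10^-34/√(8·9.109×10^-31·3.588×10^-19) = 2.05×10^-9 m = 2.05 nm.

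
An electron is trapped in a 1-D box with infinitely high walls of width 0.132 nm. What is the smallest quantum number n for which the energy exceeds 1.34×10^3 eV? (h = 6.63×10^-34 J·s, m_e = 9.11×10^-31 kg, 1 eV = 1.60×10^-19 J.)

E_1 = h²/(8m_eL²) = 3.462×10^-18 J = 21.64 eV.
Need n² > 1.34×10^3/21.64 = 61.92, i.e. n > 7.869.
The smallest integer satisfying this is n = 8.

n = 8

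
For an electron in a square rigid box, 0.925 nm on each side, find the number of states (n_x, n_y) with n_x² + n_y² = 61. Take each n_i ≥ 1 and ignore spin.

The level has n_x² + n_y² = 61. The ordered positive-integer solutions are (5, 6), (6, 5).
That gives 2 states.

degeneracy = 2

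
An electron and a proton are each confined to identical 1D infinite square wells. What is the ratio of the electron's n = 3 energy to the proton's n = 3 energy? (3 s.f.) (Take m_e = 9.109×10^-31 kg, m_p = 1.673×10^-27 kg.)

E_n ∝ 1/m at fixed n and L, so the ratio is m_p/m_e = 1.673×10^-27/9.109×10^-31 = 1.84×10^3.

1.84×10^3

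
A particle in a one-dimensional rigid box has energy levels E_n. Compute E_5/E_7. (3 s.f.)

E_n ∝ n², so E_5/E_7 = 5²/7² = 25/49 = 0.510.

0.510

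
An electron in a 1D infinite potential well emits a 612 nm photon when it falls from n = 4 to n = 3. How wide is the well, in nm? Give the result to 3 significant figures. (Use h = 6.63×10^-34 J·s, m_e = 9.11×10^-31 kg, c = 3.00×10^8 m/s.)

The photon carries ΔE = hc/λ = 6.63×10^-34·3.00×10^8/6.12×10^-7 m = 3.250×10^-19 J.
Since ΔE = (4² − 3²)E_1, E_1 = 4.643×10^-20 J, and L = h/√(8m_eE_1) = 1.14×10^-9 m = 1.14 nm.

L = 1.14 nm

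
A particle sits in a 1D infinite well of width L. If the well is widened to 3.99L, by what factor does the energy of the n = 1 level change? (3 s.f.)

0.0628

E_n ∝ 1/L², so the energy scales by 1/3.99² = 0.0628.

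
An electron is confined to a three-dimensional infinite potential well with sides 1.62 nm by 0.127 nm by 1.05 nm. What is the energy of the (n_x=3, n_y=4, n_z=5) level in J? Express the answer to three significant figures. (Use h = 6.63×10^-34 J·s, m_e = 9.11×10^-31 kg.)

For a 3D rectangular well E = (h²/8m_e)·Σ n_i²/L_i² = (6.63×10^-34)²/(8·9.11×10^-31) · [3²/(1.62 nm)² + 4²/(0.127 nm)² + 5²/(1.05 nm)²].
Evaluating gives E = 6.14×10^-17 J.

E = 6.14×10^-17 J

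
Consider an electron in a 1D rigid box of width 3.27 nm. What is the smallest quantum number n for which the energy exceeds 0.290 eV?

E_1 = h²/(8m_eL²) = 5.634×10^-21 J = 0.03517 eV.
Need n² > 0.290/0.03517 = 8.246, i.e. n > 2.872.
The smallest integer satisfying this is n = 3.

n = 3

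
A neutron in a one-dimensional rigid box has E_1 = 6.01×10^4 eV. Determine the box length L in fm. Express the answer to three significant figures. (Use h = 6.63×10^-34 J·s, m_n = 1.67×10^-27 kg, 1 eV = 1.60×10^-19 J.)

From E_n = n²h²/(8m_nL²), L = n·h/√(8m_nE_n).
E_1 = 6.01×10^4 eV = 9.616×10^-15 J, so L = 1·6.63×10^-34/√(8·1.67×10^-27·9.616×10^-15) = 5.85×10^-14 m = 58.5 fm.

L = 58.5 fm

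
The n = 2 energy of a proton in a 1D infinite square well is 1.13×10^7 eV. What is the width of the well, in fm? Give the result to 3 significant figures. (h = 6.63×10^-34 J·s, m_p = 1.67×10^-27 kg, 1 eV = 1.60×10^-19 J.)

L = 8.53 fm

From E_n = n²h²/(8m_pL²), L = n·h/√(8m_pE_n).
E_2 = 1.13×10^7 eV = 1.808×10^-12 J, so L = 2·6.63×10^-34/√(8·1.67×10^-27·1.808×10^-12) = 8.53×10^-15 m = 8.53 fm.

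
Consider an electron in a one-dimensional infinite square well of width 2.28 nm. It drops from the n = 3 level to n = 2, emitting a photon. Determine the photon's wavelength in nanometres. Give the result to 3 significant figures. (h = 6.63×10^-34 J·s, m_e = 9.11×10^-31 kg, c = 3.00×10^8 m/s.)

λ = 3.43×10^3 nm

E_1 = h²/(8m_eL²) = 1.160×10^-20 J, so ΔE = (3² − 2²)E_1 = 5.800×10^-20 J.
λ = hc/ΔE = (6.63×10^-34·3.00×10^8)/5.800×10^-20 = 3.43×10^-6 m = 3.43×10^3 nm.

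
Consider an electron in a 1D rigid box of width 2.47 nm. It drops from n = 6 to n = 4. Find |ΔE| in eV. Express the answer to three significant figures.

|ΔE| = 1.23 eV

E_1 = h²/(8m_eL²) = 9.875×10^-21 J.
|ΔE| = |6² − 4²|·E_1 = 20·9.875×10^-21 J = 1.975×10^-19 J = 1.23 eV.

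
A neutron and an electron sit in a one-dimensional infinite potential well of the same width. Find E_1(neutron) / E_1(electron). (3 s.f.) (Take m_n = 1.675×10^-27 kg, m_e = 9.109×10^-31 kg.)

5.44×10^-4

E_n ∝ 1/m at fixed n and L, so the ratio is m_e/m_n = 9.109×10^-31/1.675×10^-27 = 5.44×10^-4.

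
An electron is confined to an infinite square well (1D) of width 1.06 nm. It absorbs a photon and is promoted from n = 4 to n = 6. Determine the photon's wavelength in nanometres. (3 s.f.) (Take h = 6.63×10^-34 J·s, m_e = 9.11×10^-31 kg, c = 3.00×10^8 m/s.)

E_1 = h²/(8m_eL²) = 5.368×10^-20 J, so ΔE = (6² − 4²)E_1 = 1.074×10^-18 J.
λ = hc/ΔE = (6.63×10^-34·3.00×10^8)/1.074×10^-18 = 1.85×10^-7 m = 185 nm.

λ = 185 nm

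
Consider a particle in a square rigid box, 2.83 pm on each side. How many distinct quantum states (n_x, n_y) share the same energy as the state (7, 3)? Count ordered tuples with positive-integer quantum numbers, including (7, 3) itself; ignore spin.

The level has n_x² + n_y² = 58. The ordered positive-integer solutions are (3, 7), (7, 3).
That gives 2 states.

degeneracy = 2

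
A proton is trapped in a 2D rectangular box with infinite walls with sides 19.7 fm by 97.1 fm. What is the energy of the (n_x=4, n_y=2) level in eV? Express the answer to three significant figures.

E = 8.53×10^6 eV

For a 2D rectangular well E = (h²/8m_p)·Σ n_i²/L_i² = (6.626×10^-34)²/(8·1.673×10^-27) · [4²/(19.7 fm)² + 2²/(97.1 fm)²].
Evaluating gives E = 1.366×10^-12 J = 8.53×10^6 eV.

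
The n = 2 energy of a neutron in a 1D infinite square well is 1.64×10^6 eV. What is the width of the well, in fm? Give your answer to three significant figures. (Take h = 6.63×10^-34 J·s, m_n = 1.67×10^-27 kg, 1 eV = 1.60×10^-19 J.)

L = 22.4 fm

From E_n = n²h²/(8m_nL²), L = n·h/√(8m_nE_n).
E_2 = 1.64×10^6 eV = 2.624×10^-13 J, so L = 2·6.63×10^-34/√(8·1.67×10^-27·2.624×10^-13) = 2.24×10^-14 m = 22.4 fm.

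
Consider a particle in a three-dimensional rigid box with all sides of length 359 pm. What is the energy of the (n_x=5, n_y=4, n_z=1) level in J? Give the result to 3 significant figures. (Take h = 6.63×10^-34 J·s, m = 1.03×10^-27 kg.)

E = 1.74×10^-20 J

For a 3D rectangular well E = (h²/8m)·Σ n_i²/L_i² = (6.63×10^-34)²/(8·1.03×10^-27) · [5²/(359 pm)² + 4²/(359 pm)² + 1²/(359 pm)²].
Evaluating gives E = 1.74×10^-20 J.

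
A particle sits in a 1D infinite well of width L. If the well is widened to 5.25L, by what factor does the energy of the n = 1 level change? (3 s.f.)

0.0363

E_n ∝ 1/L², so the energy scales by 1/5.25² = 0.0363.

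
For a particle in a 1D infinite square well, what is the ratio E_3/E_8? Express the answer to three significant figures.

E_n ∝ n², so E_3/E_8 = 3²/8² = 9/64 = 0.141.

0.141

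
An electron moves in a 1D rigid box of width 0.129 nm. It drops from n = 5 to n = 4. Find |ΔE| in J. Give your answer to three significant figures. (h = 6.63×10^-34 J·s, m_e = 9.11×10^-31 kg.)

E_1 = h²/(8m_eL²) = 3.624×10^-18 J.
|ΔE| = |5² − 4²|·E_1 = 9·3.624×10^-18 J = 3.26×10^-17 J.

|ΔE| = 3.26×10^-17 J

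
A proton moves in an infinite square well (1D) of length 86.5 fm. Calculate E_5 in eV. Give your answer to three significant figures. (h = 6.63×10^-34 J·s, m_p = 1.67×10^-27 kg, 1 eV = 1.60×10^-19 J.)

E_5 = 6.87×10^5 eV

For an infinite well E_n = n²h²/(8m_pL²), so E_1 = h²/(8m_pL²) = (6.63×10^-34)²/(8·1.67×10^-27·(8.65×10^-14 m)²) = 4.397×10^-15 J.
Then E_5 = 5²·E_1 = 25·4.397×10^-15 J = 1.099×10^-13 J.
Converting, E_5 = 1.099×10^-13 J / (1.60×10^-19 J/eV) = 6.87×10^5 eV.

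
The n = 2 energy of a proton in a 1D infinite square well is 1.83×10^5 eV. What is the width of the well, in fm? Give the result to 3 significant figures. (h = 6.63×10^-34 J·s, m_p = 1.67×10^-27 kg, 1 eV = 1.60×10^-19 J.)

L = 67.0 fm

From E_n = n²h²/(8m_pL²), L = n·h/√(8m_pE_n).
E_2 = 1.83×10^5 eV = 2.928×10^-14 J, so L = 2·6.63×10^-34/√(8·1.67×10^-27·2.928×10^-14) = 6.70×10^-14 m = 67.0 fm.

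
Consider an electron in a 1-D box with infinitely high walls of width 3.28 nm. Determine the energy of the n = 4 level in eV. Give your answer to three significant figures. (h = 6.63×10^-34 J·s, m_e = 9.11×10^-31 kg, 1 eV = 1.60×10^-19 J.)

E_4 = 0.561 eV

For an infinite well E_n = n²h²/(8m_eL²), so E_1 = h²/(8m_eL²) = (6.63×10^-34)²/(8·9.11×10^-31·(3.28×10^-9 m)²) = 5.606×10^-21 J.
Then E_4 = 4²·E_1 = 16·5.606×10^-21 J = 8.970×10^-20 J.
Converting, E_4 = 8.970×10^-20 J / (1.60×10^-19 J/eV) = 0.561 eV.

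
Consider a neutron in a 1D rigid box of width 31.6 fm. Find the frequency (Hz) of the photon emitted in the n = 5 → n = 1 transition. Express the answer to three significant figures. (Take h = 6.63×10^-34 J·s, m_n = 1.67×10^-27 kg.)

f = 1.19×10^21 Hz

E_1 = h²/(8m_nL²) = 3.295×10^-14 J and ΔE = (5² − 1²)E_1 = 7.908×10^-13 J.
f = ΔE/h = 7.908×10^-13/6.63×10^-34 = 1.19×10^21 Hz.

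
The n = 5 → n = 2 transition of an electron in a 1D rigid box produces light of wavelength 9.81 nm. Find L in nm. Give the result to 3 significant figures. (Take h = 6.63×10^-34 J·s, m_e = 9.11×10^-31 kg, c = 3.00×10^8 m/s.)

The photon carries ΔE = hc/λ = 6.63×10^-34·3.00×10^8/9.81×10^-9 m = 2.028×10^-17 J.
Since ΔE = (5² − 2²)E_1, E_1 = 9.657×10^-19 J, and L = h/√(8m_eE_1) = 2.50×10^-10 m = 0.250 nm.

L = 0.250 nm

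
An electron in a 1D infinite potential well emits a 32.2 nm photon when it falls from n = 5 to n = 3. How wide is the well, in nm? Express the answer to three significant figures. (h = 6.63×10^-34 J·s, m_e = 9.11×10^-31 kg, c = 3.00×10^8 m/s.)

L = 0.395 nm

The photon carries ΔE = hc/λ = 6.63×10^-34·3.00×10^8/3.22×10^-8 m = 6.177×10^-18 J.
Since ΔE = (5² − 3²)E_1, E_1 = 3.861×10^-19 J, and L = h/√(8m_eE_1) = 3.95×10^-10 m = 0.395 nm.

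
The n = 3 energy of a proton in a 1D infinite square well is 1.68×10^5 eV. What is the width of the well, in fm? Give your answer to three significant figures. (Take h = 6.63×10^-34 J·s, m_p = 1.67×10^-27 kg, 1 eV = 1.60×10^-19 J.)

L = 105 fm

From E_n = n²h²/(8m_pL²), L = n·h/√(8m_pE_n).
E_3 = 1.68×10^5 eV = 2.688×10^-14 J, so L = 3·6.63×10^-34/√(8·1.67×10^-27·2.688×10^-14) = 1.05×10^-13 m = 105 fm.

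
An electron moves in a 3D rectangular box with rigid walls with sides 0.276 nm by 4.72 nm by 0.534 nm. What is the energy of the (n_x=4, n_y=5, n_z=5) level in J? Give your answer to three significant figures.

E = 1.80×10^-17 J

For a 3D rectangular well E = (h²/8m_e)·Σ n_i²/L_i² = (6.626×10^-34)²/(8·9.109×10^-31) · [4²/(0.276 nm)² + 5²/(4.72 nm)² + 5²/(0.534 nm)²].
Evaluating gives E = 1.80×10^-17 J.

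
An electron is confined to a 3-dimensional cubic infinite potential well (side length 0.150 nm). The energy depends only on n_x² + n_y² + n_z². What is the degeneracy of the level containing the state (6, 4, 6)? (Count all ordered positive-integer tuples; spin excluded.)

The level has n_x² + n_y² + n_z² = 88. The ordered positive-integer solutions are (4, 6, 6), (6, 4, 6), (6, 6, 4).
That gives 3 states.

degeneracy = 3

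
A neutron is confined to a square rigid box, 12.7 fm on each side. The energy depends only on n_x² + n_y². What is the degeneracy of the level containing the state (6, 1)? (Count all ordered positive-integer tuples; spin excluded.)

degeneracy = 2

The level has n_x² + n_y² = 37. The ordered positive-integer solutions are (1, 6), (6, 1).
That gives 2 states.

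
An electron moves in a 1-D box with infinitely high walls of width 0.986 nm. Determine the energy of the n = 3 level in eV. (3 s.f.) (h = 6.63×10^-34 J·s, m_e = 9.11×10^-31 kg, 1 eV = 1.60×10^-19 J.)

E_3 = 3.49 eV

For an infinite well E_n = n²h²/(8m_eL²), so E_1 = h²/(8m_eL²) = (6.63×10^-34)²/(8·9.11×10^-31·(9.86×10^-10 m)²) = 6.204×10^-20 J.
Then E_3 = 3²·E_1 = 9·6.204×10^-20 J = 5.584×10^-19 J.
Converting, E_3 = 5.584×10^-19 J / (1.60×10^-19 J/eV) = 3.49 eV.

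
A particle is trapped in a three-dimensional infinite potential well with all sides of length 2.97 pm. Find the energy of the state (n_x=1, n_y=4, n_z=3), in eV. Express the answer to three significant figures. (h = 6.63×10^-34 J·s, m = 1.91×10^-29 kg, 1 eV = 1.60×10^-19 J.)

E = 5.30×10^4 eV

For a 3D rectangular well E = (h²/8m)·Σ n_i²/L_i² = (6.63×10^-34)²/(8·1.91×10^-29) · [1²/(2.97 pm)² + 4²/(2.97 pm)² + 3²/(2.97 pm)²].
Evaluating gives E = 8.479×10^-15 J = 5.30×10^4 eV.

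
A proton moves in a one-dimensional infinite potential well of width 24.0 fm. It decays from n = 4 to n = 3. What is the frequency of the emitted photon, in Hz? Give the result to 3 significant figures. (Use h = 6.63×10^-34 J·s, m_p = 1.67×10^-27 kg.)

f = 6.03×10^20 Hz

E_1 = h²/(8m_pL²) = 5.712×10^-14 J and ΔE = (4² − 3²)E_1 = 3.998×10^-13 J.
f = ΔE/h = 3.998×10^-13/6.63×10^-34 = 6.03×10^20 Hz.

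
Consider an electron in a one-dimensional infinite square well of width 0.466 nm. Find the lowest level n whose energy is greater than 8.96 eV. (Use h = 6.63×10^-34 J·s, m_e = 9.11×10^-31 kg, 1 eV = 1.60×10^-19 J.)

n = 3

E_1 = h²/(8m_eL²) = 2.777×10^-19 J = 1.736 eV.
Need n² > 8.96/1.736 = 5.161, i.e. n > 2.272.
The smallest integer satisfying this is n = 3.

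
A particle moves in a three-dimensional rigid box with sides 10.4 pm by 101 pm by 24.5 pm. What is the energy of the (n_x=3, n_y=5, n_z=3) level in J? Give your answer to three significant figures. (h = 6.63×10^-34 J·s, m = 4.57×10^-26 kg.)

E = 1.21×10^-19 J

For a 3D rectangular well E = (h²/8m)·Σ n_i²/L_i² = (6.63×10^-34)²/(8·4.57×10^-26) · [3²/(10.4 pm)² + 5²/(101 pm)² + 3²/(24.5 pm)²].
Evaluating gives E = 1.21×10^-19 J.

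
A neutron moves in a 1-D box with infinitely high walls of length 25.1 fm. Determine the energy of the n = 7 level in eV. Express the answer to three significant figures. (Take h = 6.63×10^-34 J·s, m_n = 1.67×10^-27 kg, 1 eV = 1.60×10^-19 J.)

For an infinite well E_n = n²h²/(8m_nL²), so E_1 = h²/(8m_nL²) = (6.63×10^-34)²/(8·1.67×10^-27·(2.51×10^-14 m)²) = 5.222×10^-14 J.
Then E_7 = 7²·E_1 = 49·5.222×10^-14 J = 2.559×10^-12 J.
Converting, E_7 = 2.559×10^-12 J / (1.60×10^-19 J/eV) = 1.60×10^7 eV.

E_7 = 1.60×10^7 eV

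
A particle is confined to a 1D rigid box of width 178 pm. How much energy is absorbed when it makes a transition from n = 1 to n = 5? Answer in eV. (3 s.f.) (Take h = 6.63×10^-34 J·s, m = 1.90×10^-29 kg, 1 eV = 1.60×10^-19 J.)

|ΔE| = 13.7 eV

E_1 = h²/(8mL²) = 9.127×10^-20 J.
|ΔE| = |1² − 5²|·E_1 = 24·9.127×10^-20 J = 2.190×10^-18 J = 13.7 eV.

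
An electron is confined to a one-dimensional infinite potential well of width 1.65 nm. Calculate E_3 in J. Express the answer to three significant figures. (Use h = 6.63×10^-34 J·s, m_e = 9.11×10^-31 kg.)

For an infinite well E_n = n²h²/(8m_eL²), so E_1 = h²/(8m_eL²) = (6.63×10^-34)²/(8·9.11×10^-31·(1.65×10^-9 m)²) = 2.215×10^-20 J.
Then E_3 = 3²·E_1 = 9·2.215×10^-20 J = 1.99×10^-19 J.

E_3 = 1.99×10^-19 J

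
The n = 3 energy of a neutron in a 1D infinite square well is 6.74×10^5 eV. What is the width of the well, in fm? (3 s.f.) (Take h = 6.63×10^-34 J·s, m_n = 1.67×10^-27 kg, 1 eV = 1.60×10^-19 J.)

From E_n = n²h²/(8m_nL²), L = n·h/√(8m_nE_n).
E_3 = 6.74×10^5 eV = 1.078×10^-13 J, so L = 3·6.63×10^-34/√(8·1.67×10^-27·1.078×10^-13) = 5.24×10^-14 m = 52.4 fm.

L = 52.4 fm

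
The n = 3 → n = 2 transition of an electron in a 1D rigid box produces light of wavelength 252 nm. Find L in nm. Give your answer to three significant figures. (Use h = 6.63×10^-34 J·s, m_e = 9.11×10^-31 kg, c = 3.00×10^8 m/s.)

L = 0.618 nm

The photon carries ΔE = hc/λ = 6.63×10^-34·3.00×10^8/2.52×10^-7 m = 7.893×10^-19 J.
Since ΔE = (3² − 2²)E_1, E_1 = 1.579×10^-19 J, and L = h/√(8m_eE_1) = 6.18×10^-10 m = 0.618 nm.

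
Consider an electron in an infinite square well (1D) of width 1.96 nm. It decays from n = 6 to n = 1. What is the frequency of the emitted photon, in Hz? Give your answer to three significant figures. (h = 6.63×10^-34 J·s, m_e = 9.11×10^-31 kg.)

f = 8.29×10^14 Hz

E_1 = h²/(8m_eL²) = 1.570×10^-20 J and ΔE = (6² − 1²)E_1 = 5.495×10^-19 J.
f = ΔE/h = 5.495×10^-19/6.63×10^-34 = 8.29×10^14 Hz.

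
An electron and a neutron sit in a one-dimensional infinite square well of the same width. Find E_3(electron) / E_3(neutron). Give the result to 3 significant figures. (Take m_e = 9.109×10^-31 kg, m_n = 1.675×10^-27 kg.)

E_n ∝ 1/m at fixed n and L, so the ratio is m_n/m_e = 1.675×10^-27/9.109×10^-31 = 1.84×10^3.

1.84×10^3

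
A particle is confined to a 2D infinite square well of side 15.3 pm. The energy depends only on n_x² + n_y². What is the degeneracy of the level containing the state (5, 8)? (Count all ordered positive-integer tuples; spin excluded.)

The level has n_x² + n_y² = 89. The ordered positive-integer solutions are (5, 8), (8, 5).
That gives 2 states.

degeneracy = 2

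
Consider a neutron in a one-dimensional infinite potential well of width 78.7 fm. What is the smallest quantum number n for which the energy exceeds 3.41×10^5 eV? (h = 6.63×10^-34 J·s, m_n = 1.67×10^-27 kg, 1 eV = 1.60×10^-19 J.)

E_1 = h²/(8m_nL²) = 5.312×10^-15 J = 3.320×10^4 eV.
Need n² > 3.41×10^5/3.320×10^4 = 10.27, i.e. n > 3.205.
The smallest integer satisfying this is n = 4.

n = 4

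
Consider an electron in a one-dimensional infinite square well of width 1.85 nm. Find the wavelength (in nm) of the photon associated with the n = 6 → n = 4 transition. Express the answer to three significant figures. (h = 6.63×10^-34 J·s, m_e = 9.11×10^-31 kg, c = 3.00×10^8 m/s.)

λ = 564 nm

E_1 = h²/(8m_eL²) = 1.762×10^-20 J, so ΔE = (6² − 4²)E_1 = 3.524×10^-19 J.
λ = hc/ΔE = (6.63×10^-34·3.00×10^8)/3.524×10^-19 = 5.64×10^-7 m = 564 nm.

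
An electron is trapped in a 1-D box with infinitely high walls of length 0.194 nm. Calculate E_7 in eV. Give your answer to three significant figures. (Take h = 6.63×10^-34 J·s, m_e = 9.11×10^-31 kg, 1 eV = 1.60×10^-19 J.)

For an infinite well E_n = n²h²/(8m_eL²), so E_1 = h²/(8m_eL²) = (6.63×10^-34)²/(8·9.11×10^-31·(1.94×10^-10 m)²) = 1.603×10^-18 J.
Then E_7 = 7²·E_1 = 49·1.603×10^-18 J = 7.855×10^-17 J.
Converting, E_7 = 7.855×10^-17 J / (1.60×10^-19 J/eV) = 491 eV.

E_7 = 491 eV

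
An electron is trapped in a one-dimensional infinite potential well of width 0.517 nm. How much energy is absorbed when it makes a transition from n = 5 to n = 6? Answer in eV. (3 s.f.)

E_1 = h²/(8m_eL²) = 2.254×10^-19 J.
|ΔE| = |5² − 6²|·E_1 = 11·2.254×10^-19 J = 2.479×10^-18 J = 15.5 eV.

|ΔE| = 15.5 eV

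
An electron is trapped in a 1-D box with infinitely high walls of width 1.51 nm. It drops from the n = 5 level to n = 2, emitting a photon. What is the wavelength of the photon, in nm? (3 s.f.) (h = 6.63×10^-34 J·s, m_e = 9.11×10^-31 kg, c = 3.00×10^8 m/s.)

λ = 358 nm

E_1 = h²/(8m_eL²) = 2.645×10^-20 J, so ΔE = (5² − 2²)E_1 = 5.554×10^-19 J.
λ = hc/ΔE = (6.63×10^-34·3.00×10^8)/5.554×10^-19 = 3.58×10^-7 m = 358 nm.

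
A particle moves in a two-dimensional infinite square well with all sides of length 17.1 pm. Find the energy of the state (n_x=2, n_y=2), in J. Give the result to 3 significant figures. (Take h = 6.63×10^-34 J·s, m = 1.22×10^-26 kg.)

For a 2D rectangular well E = (h²/8m)·Σ n_i²/L_i² = (6.63×10^-34)²/(8·1.22×10^-26) · [2²/(17.1 pm)² + 2²/(17.1 pm)²].
Evaluating gives E = 1.23×10^-19 J.

E = 1.23×10^-19 J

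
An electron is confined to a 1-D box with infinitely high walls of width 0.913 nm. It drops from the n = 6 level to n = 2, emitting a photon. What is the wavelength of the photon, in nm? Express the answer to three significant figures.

λ = 85.9 nm

E_1 = h²/(8m_eL²) = 7.228×10^-20 J, so ΔE = (6² − 2²)E_1 = 2.313×10^-18 J.
λ = hc/ΔE = (6.626×10^-34·2.998×10^8)/2.313×10^-18 = 8.59×10^-8 m = 85.9 nm.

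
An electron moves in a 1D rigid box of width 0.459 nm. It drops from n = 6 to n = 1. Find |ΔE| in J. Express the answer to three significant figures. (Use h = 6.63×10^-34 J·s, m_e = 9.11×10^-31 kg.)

|ΔE| = 1.00×10^-17 J

E_1 = h²/(8m_eL²) = 2.863×10^-19 J.
|ΔE| = |6² − 1²|·E_1 = 35·2.863×10^-19 J = 1.00×10^-17 J.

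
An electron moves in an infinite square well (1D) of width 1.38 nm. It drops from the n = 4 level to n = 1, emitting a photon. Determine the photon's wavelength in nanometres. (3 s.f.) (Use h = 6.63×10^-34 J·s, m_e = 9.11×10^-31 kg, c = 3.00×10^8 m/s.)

E_1 = h²/(8m_eL²) = 3.167×10^-20 J, so ΔE = (4² − 1²)E_1 = 4.751×10^-19 J.
λ = hc/ΔE = (6.63×10^-34·3.00×10^8)/4.751×10^-19 = 4.19×10^-7 m = 419 nm.

λ = 419 nm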